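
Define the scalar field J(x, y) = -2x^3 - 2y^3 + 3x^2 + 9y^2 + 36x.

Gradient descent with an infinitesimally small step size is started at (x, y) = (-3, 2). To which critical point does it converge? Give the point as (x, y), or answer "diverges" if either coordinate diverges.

(-2, 0)

J is separable, so gradient descent decouples: x follows -∂J/∂x, y follows -∂J/∂y.
∂J/∂x = -6(x - 3)(x + 2); at x=-3 this is -36, so x increases.
∂J/∂y = -6y(y - 3); at y=2 this is 12, so y decreases.
x converges to its nearest critical value -2 (a local min of the x-part); y converges to 0. The iterate converges to (-2, 0).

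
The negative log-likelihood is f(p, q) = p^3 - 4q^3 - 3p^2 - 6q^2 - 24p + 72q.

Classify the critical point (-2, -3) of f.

saddle point

The mixed partial ∂²f/∂p∂q is 0, so the Hessian at any point is diag(f_pp, f_qq) = diag(6(p - 1), -12(2q + 1)).
At (-2, -3): H = diag(-18, 60).
The eigenvalues have opposite signs, so H is indefinite: a saddle point.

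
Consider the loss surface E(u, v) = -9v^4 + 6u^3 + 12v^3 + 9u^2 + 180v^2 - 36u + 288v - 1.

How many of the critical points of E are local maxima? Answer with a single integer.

2

E separates as a function of u plus a function of v, so ∇E=0 decouples.
∂E/∂u = 18(u - 1)(u + 2) = 0 at u ∈ {-2, 1}; ∂E/∂v = -36(v - 4)(v + 1)(v + 2) = 0 at v ∈ {-2, -1, 4}.
The Hessian is diagonal: diag(E_uu, E_vv). Second derivatives: E_uu(-2)=-54, E_uu(1)=54; E_vv(-2)=-216, E_vv(-1)=180, E_vv(4)=-1080.
Local maxima occur where both diagonal entries negative: (-2, -2), (-2, 4). Count: 2.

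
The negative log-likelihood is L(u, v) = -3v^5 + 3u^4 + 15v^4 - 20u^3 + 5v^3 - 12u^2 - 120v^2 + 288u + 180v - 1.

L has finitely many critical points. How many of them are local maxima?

2

L separates as a function of u plus a function of v, so ∇L=0 decouples.
∂L/∂u = 12(u - 4)(u - 3)(u + 2) = 0 at u ∈ {-2, 3, 4}; ∂L/∂v = -15(v - 3)(v - 2)(v - 1)(v + 2) = 0 at v ∈ {-2, 1, 2, 3}.
The Hessian is diagonal: diag(L_uu, L_vv). Second derivatives: L_uu(-2)=360, L_uu(3)=-60, L_uu(4)=72; L_vv(-2)=900, L_vv(1)=-90, L_vv(2)=60, L_vv(3)=-150.
Local maxima occur where both diagonal entries negative: (3, 1), (3, 3). Count: 2.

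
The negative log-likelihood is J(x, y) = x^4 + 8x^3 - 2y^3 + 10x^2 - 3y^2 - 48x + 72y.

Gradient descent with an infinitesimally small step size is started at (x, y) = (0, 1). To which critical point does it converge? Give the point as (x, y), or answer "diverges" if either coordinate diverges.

(1, -4)

J is separable, so gradient descent decouples: x follows -∂J/∂x, y follows -∂J/∂y.
∂J/∂x = 4(x - 1)(x + 3)(x + 4); at x=0 this is -48, so x increases.
∂J/∂y = -6(y - 3)(y + 4); at y=1 this is 60, so y decreases.
x converges to its nearest critical value 1 (a local min of the x-part); y converges to -4. The iterate converges to (1, -4).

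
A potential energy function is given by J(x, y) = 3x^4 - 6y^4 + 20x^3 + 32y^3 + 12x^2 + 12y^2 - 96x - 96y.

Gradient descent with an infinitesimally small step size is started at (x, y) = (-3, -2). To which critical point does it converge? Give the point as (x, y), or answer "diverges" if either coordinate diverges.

J is separable, so gradient descent decouples: x follows -∂J/∂x, y follows -∂J/∂y.
∂J/∂x = 12(x - 1)(x + 2)(x + 4); at x=-3 this is 48, so x decreases.
∂J/∂y = -24(y - 4)(y - 1)(y + 1); at y=-2 this is 432, so y decreases.
The y-coordinate has no critical point in that direction and runs off to infinity.

diverges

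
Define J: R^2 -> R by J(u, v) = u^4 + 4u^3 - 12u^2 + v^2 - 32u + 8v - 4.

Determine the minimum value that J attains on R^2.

J(u,v) separates as P(u) + Q(v) − 4, so its minimum is min P + min Q − 4.
P'(u) = 4(u - 2)(u + 1)(u + 4) vanishes at u ∈ {-4, -1, 2}; Q'(v) = 2v + 8 vanishes at v ∈ {-4}.
Local minima of P (where P''>0): P(-4)=-64, P(2)=-64. Local minima of Q: Q(-4)=-16.
So the global minimum of J is P(-4) + Q(-4) − 4 = -64 − 16 − 4 = -84, attained at (-4, -4).

-84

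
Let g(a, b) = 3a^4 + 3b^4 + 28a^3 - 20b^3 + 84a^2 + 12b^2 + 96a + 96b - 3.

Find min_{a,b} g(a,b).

g(a,b) separates as P(a) + Q(b) − 3, so its minimum is min P + min Q − 3.
P'(a) = 12(a + 1)(a + 2)(a + 4) vanishes at a ∈ {-4, -2, -1}; Q'(b) = 12(b - 4)(b - 2)(b + 1) vanishes at b ∈ {-1, 2, 4}.
Local minima of P (where P''>0): P(-4)=-64, P(-1)=-37. Local minima of Q: Q(-1)=-61, Q(4)=64.
So the global minimum of g is P(-4) + Q(-1) − 3 = -64 − 61 − 3 = -128, attained at (-4, -1).

-128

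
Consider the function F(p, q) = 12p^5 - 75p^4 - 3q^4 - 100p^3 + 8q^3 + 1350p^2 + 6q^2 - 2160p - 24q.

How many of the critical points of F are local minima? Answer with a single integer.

2

F separates as a function of p plus a function of q, so ∇F=0 decouples.
∂F/∂p = 60(p - 4)(p - 3)(p - 1)(p + 3) = 0 at p ∈ {-3, 1, 3, 4}; ∂F/∂q = -12(q - 2)(q - 1)(q + 1) = 0 at q ∈ {-1, 1, 2}.
The Hessian is diagonal: diag(F_pp, F_qq). Second derivatives: F_pp(-3)=-10080, F_pp(1)=1440, F_pp(3)=-720, F_pp(4)=1260; F_qq(-1)=-72, F_qq(1)=24, F_qq(2)=-36.
Local minima occur where both diagonal entries positive: (1, 1), (4, 1). Count: 2.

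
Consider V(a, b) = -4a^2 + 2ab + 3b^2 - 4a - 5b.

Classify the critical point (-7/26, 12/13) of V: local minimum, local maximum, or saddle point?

The Hessian of V is constant: H = [[-8, 2], [2, 6]].
det(H) = (-8)·6 − 2² = -52.
Since det(H) < 0, H is indefinite and the critical point is a saddle point.

saddle point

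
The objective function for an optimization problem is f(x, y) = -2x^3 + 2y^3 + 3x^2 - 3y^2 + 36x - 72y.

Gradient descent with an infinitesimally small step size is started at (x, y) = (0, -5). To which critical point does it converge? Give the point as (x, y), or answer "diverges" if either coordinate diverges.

diverges

f is separable, so gradient descent decouples: x follows -∂f/∂x, y follows -∂f/∂y.
∂f/∂x = -6(x - 3)(x + 2); at x=0 this is 36, so x decreases.
∂f/∂y = 6(y - 4)(y + 3); at y=-5 this is 108, so y decreases.
The y-coordinate has no critical point in that direction and runs off to infinity.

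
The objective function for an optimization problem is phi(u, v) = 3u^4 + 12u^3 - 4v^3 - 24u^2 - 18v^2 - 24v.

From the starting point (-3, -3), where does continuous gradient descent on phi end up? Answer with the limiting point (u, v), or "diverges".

(-4, -2)

phi is separable, so gradient descent decouples: u follows -∂phi/∂u, v follows -∂phi/∂v.
∂phi/∂u = 12u(u - 1)(u + 4); at u=-3 this is 144, so u decreases.
∂phi/∂v = -12(v + 1)(v + 2); at v=-3 this is -24, so v increases.
u converges to its nearest critical value -4 (a local min of the u-part); v converges to -2. The iterate converges to (-4, -2).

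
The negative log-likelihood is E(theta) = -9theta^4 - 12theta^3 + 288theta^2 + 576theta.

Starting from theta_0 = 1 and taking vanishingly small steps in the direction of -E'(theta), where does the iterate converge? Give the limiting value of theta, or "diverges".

E'(theta) = -36(theta - 4)(theta + 1)(theta + 4), so E'(1) = 1080.
Gradient descent moves in the -E' direction, i.e. theta is decreasing.
The nearest critical point in that direction is theta = -1, where E'' = 540 > 0 (a local minimum). The iterate converges there.

-1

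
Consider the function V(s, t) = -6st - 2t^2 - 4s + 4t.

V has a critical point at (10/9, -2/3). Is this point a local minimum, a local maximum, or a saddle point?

saddle point

The Hessian of V is constant: H = [[0, -6], [-6, -4]].
det(H) = 0·(-4) − (-6)² = -36.
Since det(H) < 0, H is indefinite and the critical point is a saddle point.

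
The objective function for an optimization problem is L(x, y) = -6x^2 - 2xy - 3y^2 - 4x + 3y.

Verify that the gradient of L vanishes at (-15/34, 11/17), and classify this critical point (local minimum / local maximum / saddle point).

∇L = (-12x - 2y - 4, -2x - 6y + 3); substituting (-15/34, 11/17) gives ∇L = (0, 0), so (-15/34, 11/17) is indeed a critical point.
The Hessian of L is constant: H = [[-12, -2], [-2, -6]].
det(H) = (-12)·(-6) − (-2)² = 68.
det(H) > 0 and tr(H) = -18 < 0, so H is negative definite and the point is a local maximum.

local maximum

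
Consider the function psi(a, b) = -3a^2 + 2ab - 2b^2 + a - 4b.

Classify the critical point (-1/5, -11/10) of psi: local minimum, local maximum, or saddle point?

local maximum

The Hessian of psi is constant: H = [[-6, 2], [2, -4]].
det(H) = (-6)·(-4) − 2² = 20.
det(H) > 0 and tr(H) = -10 < 0, so H is negative definite and the point is a local maximum.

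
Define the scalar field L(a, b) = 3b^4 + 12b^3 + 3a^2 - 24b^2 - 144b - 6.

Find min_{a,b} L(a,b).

-246

L(a,b) separates as P(a) + Q(b) − 6, so its minimum is min P + min Q − 6.
P'(a) = 6a vanishes at a ∈ {0}; Q'(b) = 12(b - 2)(b + 2)(b + 3) vanishes at b ∈ {-3, -2, 2}.
Local minima of P (where P''>0): P(0)=0. Local minima of Q: Q(-3)=135, Q(2)=-240.
So the global minimum of L is P(0) + Q(2) − 6 = 0 − 240 − 6 = -246, attained at (0, 2).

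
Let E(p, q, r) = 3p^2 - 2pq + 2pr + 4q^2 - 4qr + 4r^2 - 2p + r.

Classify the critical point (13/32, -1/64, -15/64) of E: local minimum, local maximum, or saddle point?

The Hessian is constant: H = [[6, -2, 2], [-2, 8, -4], [2, -4, 8]].
Leading principal minors: Δ₁ = 6, Δ₂ = 44, Δ₃ = 256.
All leading minors are positive, so H is positive definite: a local minimum.

local minimum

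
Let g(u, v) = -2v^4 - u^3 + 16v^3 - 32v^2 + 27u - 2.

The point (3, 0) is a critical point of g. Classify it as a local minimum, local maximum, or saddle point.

The mixed partial ∂²g/∂u∂v is 0, so the Hessian at any point is diag(g_uu, g_vv) = diag(-6u, 8(-3v^2 + 12v - 8)).
At (3, 0): H = diag(-18, -64).
Both eigenvalues are negative, so H is negative definite: a local maximum.

local maximum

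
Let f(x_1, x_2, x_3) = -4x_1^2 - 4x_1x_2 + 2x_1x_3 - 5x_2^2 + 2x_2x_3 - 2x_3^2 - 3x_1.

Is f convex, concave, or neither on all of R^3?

concave

f is quadratic, so its Hessian is the constant matrix H = [[-8, -4, 2], [-4, -10, 2], [2, 2, -4]].
Leading principal minors: -8, 64, -216.
Signs alternate −, +, − ⇒ H ≺ 0 ⇒ concave.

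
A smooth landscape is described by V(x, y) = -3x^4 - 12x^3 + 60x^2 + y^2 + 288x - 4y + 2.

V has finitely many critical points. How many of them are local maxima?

V separates as a function of x plus a function of y, so ∇V=0 decouples.
∂V/∂x = -12(x - 3)(x + 2)(x + 4) = 0 at x ∈ {-4, -2, 3}; ∂V/∂y = 2(y - 2) = 0 at y ∈ {2}.
The Hessian is diagonal: diag(V_xx, V_yy). Second derivatives: V_xx(-4)=-168, V_xx(-2)=120, V_xx(3)=-420; V_yy(2)=2.
Local maxima occur where both diagonal entries negative: none. Count: 0.

0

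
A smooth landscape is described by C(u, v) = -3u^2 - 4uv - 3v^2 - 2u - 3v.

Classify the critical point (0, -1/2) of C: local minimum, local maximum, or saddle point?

local maximum

The Hessian of C is constant: H = [[-6, -4], [-4, -6]].
det(H) = (-6)·(-6) − (-4)² = 20.
det(H) > 0 and tr(H) = -12 < 0, so H is negative definite and the point is a local maximum.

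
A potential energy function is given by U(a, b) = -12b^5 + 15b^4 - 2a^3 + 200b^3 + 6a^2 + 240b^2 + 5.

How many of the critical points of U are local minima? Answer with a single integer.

U separates as a function of a plus a function of b, so ∇U=0 decouples.
∂U/∂a = -6a(a - 2) = 0 at a ∈ {0, 2}; ∂U/∂b = -60b(b - 4)(b + 1)(b + 2) = 0 at b ∈ {-2, -1, 0, 4}.
The Hessian is diagonal: diag(U_aa, U_bb). Second derivatives: U_aa(0)=12, U_aa(2)=-12; U_bb(-2)=720, U_bb(-1)=-300, U_bb(0)=480, U_bb(4)=-7200.
Local minima occur where both diagonal entries positive: (0, -2), (0, 0). Count: 2.

2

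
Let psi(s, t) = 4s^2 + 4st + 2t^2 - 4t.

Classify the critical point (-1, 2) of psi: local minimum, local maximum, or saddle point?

local minimum

The Hessian of psi is constant: H = [[8, 4], [4, 4]].
det(H) = 8·4 − 4² = 16.
det(H) > 0 and tr(H) = 12 > 0, so H is positive definite and the point is a local minimum.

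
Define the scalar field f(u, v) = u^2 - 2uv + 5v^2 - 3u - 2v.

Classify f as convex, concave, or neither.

convex

f is quadratic, so its Hessian is the constant matrix H = [[2, -2], [-2, 10]].
det(H) = 16, tr(H) = 12.
det(H) > 0 and tr(H) > 0, so H is positive definite everywhere: convex.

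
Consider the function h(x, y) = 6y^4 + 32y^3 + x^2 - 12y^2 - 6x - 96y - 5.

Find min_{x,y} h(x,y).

-334

h(x,y) separates as P(x) + Q(y) − 5, so its minimum is min P + min Q − 5.
P'(x) = 2x - 6 vanishes at x ∈ {3}; Q'(y) = 24(y - 1)(y + 1)(y + 4) vanishes at y ∈ {-4, -1, 1}.
Local minima of P (where P''>0): P(3)=-9. Local minima of Q: Q(-4)=-320, Q(1)=-70.
So the global minimum of h is P(3) + Q(-4) − 5 = -9 − 320 − 5 = -334, attained at (3, -4).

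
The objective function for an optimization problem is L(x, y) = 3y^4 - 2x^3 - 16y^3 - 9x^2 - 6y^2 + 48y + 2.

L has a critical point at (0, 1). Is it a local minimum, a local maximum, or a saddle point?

local maximum

The mixed partial ∂²L/∂x∂y is 0, so the Hessian at any point is diag(L_xx, L_yy) = diag(-6(2x + 3), 12(3y^2 - 8y - 1)).
At (0, 1): H = diag(-18, -72).
Both eigenvalues are negative, so H is negative definite: a local maximum.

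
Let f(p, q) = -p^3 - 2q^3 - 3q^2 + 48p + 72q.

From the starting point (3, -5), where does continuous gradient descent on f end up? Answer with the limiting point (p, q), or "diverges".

(-4, -4)

f is separable, so gradient descent decouples: p follows -∂f/∂p, q follows -∂f/∂q.
∂f/∂p = -3(p - 4)(p + 4); at p=3 this is 21, so p decreases.
∂f/∂q = -6(q - 3)(q + 4); at q=-5 this is -48, so q increases.
p converges to its nearest critical value -4 (a local min of the p-part); q converges to -4. The iterate converges to (-4, -4).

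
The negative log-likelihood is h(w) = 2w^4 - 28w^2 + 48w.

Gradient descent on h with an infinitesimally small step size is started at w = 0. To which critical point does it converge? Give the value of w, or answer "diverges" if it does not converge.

h'(w) = 8(w - 2)(w - 1)(w + 3), so h'(0) = 48.
Gradient descent moves in the -h' direction, i.e. w is decreasing.
The nearest critical point in that direction is w = -3, where h'' = 160 > 0 (a local minimum). The iterate converges there.

-3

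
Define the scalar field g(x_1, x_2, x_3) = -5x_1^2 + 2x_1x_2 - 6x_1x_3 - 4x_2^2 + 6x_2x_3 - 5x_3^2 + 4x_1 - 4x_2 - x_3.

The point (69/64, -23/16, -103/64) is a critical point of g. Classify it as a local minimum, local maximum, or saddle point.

The Hessian is constant: H = [[-10, 2, -6], [2, -8, 6], [-6, 6, -10]].
Leading principal minors: Δ₁ = -10, Δ₂ = 76, Δ₃ = -256.
The minors alternate sign starting negative (−, +, −), so H is negative definite: a local maximum.

local maximum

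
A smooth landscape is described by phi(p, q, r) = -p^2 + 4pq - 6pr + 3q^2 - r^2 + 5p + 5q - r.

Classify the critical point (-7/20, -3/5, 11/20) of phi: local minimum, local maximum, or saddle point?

saddle point

The Hessian is constant: H = [[-2, 4, -6], [4, 6, 0], [-6, 0, -2]].
Leading principal minors: Δ₁ = -2, Δ₂ = -28, Δ₃ = -160.
The minors fit neither the all-positive nor the alternating-sign pattern, so H is indefinite: a saddle point.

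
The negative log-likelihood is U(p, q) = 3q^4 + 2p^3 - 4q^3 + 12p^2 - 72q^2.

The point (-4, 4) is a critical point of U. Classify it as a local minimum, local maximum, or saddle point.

The mixed partial ∂²U/∂p∂q is 0, so the Hessian at any point is diag(U_pp, U_qq) = diag(12(p + 2), 12(3q^2 - 2q - 12)).
At (-4, 4): H = diag(-24, 336).
The eigenvalues have opposite signs, so H is indefinite: a saddle point.

saddle point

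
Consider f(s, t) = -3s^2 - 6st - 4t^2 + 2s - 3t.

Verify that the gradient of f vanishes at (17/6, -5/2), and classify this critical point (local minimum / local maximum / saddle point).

∇f = (-6s - 6t + 2, -6s - 8t - 3); substituting (17/6, -5/2) gives ∇f = (0, 0), so (17/6, -5/2) is indeed a critical point.
The Hessian of f is constant: H = [[-6, -6], [-6, -8]].
det(H) = (-6)·(-8) − (-6)² = 12.
det(H) > 0 and tr(H) = -14 < 0, so H is negative definite and the point is a local maximum.

local maximum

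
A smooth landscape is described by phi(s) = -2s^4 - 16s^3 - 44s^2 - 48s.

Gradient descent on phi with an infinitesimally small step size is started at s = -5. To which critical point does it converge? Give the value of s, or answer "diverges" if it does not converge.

diverges

phi'(s) = -8(s + 1)(s + 2)(s + 3), so phi'(-5) = 192.
Gradient descent moves in the -phi' direction, i.e. s is decreasing.
There is no critical point below s=-5, and phi' keeps the same sign, so the iterate runs off to −∞.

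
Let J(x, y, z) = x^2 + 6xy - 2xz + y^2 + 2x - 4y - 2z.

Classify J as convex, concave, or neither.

J is quadratic, so its Hessian is the constant matrix H = [[2, 6, -2], [6, 2, 0], [-2, 0, 0]].
Leading principal minors: 2, -32, -8.
Neither pattern holds ⇒ H is indefinite ⇒ neither convex nor concave.

neither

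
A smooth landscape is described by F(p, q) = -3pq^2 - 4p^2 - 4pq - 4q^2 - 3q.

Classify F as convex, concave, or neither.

neither

The term -3pq^2 is cubic, so the Hessian is not constant.
∂²F/∂q² = -6p - 8, which takes both signs as p varies (negative for sufficiently large p). A diagonal entry of the Hessian changing sign means the Hessian is neither positive- nor negative-semidefinite on all of R^2.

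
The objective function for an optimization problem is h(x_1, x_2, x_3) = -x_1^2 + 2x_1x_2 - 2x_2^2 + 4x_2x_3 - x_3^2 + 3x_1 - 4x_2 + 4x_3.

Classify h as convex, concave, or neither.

h is quadratic, so its Hessian is the constant matrix H = [[-2, 2, 0], [2, -4, 4], [0, 4, -2]].
Leading principal minors: -2, 4, 24.
Neither pattern holds ⇒ H is indefinite ⇒ neither convex nor concave.

neither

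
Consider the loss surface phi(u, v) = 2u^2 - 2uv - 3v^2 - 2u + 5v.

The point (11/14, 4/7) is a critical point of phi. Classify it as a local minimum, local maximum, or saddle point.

saddle point

The Hessian of phi is constant: H = [[4, -2], [-2, -6]].
det(H) = 4·(-6) − (-2)² = -28.
Since det(H) < 0, H is indefinite and the critical point is a saddle point.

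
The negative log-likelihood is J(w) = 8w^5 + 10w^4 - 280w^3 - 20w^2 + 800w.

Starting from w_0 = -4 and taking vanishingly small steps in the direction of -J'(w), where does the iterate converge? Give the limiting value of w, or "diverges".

-1

J'(w) = 40(w - 4)(w - 1)(w + 1)(w + 5), so J'(-4) = -4800.
Gradient descent moves in the -J' direction, i.e. w is increasing.
The nearest critical point in that direction is w = -1, where J'' = 1600 > 0 (a local minimum). The iterate converges there.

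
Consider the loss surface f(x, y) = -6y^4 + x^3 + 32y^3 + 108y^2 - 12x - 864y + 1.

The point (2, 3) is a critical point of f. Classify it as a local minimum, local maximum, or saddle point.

The mixed partial ∂²f/∂x∂y is 0, so the Hessian at any point is diag(f_xx, f_yy) = diag(6x, 24(-3y^2 + 8y + 9)).
At (2, 3): H = diag(12, 144).
Both eigenvalues are positive, so H is positive definite: a local minimum.

local minimum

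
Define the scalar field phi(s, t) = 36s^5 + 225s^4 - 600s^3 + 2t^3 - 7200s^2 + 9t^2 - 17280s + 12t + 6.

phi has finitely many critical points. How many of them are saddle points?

4

phi separates as a function of s plus a function of t, so ∇phi=0 decouples.
∂phi/∂s = 180(s - 4)(s + 2)(s + 3)(s + 4) = 0 at s ∈ {-4, -3, -2, 4}; ∂phi/∂t = 6(t + 1)(t + 2) = 0 at t ∈ {-2, -1}.
The Hessian is diagonal: diag(phi_ss, phi_tt). Second derivatives: phi_ss(-4)=-2880, phi_ss(-3)=1260, phi_ss(-2)=-2160, phi_ss(4)=60480; phi_tt(-2)=-6, phi_tt(-1)=6.
Saddle points occur where the two diagonal entries have opposite signs: (-4, -1), (-3, -2), (-2, -1), (4, -2). Count: 4.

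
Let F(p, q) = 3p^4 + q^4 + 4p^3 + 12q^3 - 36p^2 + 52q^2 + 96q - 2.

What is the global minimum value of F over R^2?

F(p,q) separates as A(p) + B(q) − 2, so its minimum is min A + min B − 2.
A'(p) = 12p(p - 2)(p + 3) vanishes at p ∈ {-3, 0, 2}; B'(q) = 4(q + 2)(q + 3)(q + 4) vanishes at q ∈ {-4, -3, -2}.
Local minima of A (where A''>0): A(-3)=-189, A(2)=-64. Local minima of B: B(-4)=-64, B(-2)=-64.
So the global minimum of F is A(-3) + B(-4) − 2 = -189 − 64 − 2 = -255, attained at (-3, -4).

-255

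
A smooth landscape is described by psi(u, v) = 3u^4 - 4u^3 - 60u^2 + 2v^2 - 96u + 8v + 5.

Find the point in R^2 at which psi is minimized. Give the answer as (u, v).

psi(u,v) separates as P(u) + Q(v) + 5, so its minimum is min P + min Q + 5.
P'(u) = 12(u - 4)(u + 1)(u + 2) vanishes at u ∈ {-2, -1, 4}; Q'(v) = 4v + 8 vanishes at v ∈ {-2}.
Local minima of P (where P''>0): P(-2)=32, P(4)=-832. Local minima of Q: Q(-2)=-8.
So the global minimum of psi is P(4) + Q(-2) + 5 = -832 − 8 + 5 = -835, attained at (4, -2).

(4, -2)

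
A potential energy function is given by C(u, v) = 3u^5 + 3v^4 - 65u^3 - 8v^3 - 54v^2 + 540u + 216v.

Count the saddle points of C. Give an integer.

C separates as a function of u plus a function of v, so ∇C=0 decouples.
∂C/∂u = 15(u - 3)(u - 2)(u + 2)(u + 3) = 0 at u ∈ {-3, -2, 2, 3}; ∂C/∂v = 12(v - 3)(v - 2)(v + 3) = 0 at v ∈ {-3, 2, 3}.
The Hessian is diagonal: diag(C_uu, C_vv). Second derivatives: C_uu(-3)=-450, C_uu(-2)=300, C_uu(2)=-300, C_uu(3)=450; C_vv(-3)=360, C_vv(2)=-60, C_vv(3)=72.
Saddle points occur where the two diagonal entries have opposite signs: (-3, -3), (-3, 3), (-2, 2), (2, -3), (2, 3), (3, 2). Count: 6.

6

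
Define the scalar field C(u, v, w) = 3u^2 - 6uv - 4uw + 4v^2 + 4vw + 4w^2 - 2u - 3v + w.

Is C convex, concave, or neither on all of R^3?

convex

C is quadratic, so its Hessian is the constant matrix H = [[6, -6, -4], [-6, 8, 4], [-4, 4, 8]].
Leading principal minors: 6, 12, 64.
All positive ⇒ H ≻ 0 ⇒ convex.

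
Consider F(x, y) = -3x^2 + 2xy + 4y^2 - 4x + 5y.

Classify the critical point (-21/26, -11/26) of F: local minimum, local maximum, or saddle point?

saddle point

The Hessian of F is constant: H = [[-6, 2], [2, 8]].
det(H) = (-6)·8 − 2² = -52.
Since det(H) < 0, H is indefinite and the critical point is a saddle point.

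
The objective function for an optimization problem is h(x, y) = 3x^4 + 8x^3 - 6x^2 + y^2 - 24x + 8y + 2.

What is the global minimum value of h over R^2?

-33

h(x,y) separates as P(x) + Q(y) + 2, so its minimum is min P + min Q + 2.
P'(x) = 12(x - 1)(x + 1)(x + 2) vanishes at x ∈ {-2, -1, 1}; Q'(y) = 2y + 8 vanishes at y ∈ {-4}.
Local minima of P (where P''>0): P(-2)=8, P(1)=-19. Local minima of Q: Q(-4)=-16.
So the global minimum of h is P(1) + Q(-4) + 2 = -19 − 16 + 2 = -33, attained at (1, -4).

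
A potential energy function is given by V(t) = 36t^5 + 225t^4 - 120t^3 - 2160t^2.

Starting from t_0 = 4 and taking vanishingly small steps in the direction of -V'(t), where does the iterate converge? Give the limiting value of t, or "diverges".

2

V'(t) = 180t(t - 2)(t + 3)(t + 4), so V'(4) = 80640.
Gradient descent moves in the -V' direction, i.e. t is decreasing.
The nearest critical point in that direction is t = 2, where V'' = 10800 > 0 (a local minimum). The iterate converges there.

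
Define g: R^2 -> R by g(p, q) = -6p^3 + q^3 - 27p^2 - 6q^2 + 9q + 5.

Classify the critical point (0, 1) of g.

local maximum

The mixed partial ∂²g/∂p∂q is 0, so the Hessian at any point is diag(g_pp, g_qq) = diag(-18(2p + 3), 6(q - 2)).
At (0, 1): H = diag(-54, -6).
Both eigenvalues are negative, so H is negative definite: a local maximum.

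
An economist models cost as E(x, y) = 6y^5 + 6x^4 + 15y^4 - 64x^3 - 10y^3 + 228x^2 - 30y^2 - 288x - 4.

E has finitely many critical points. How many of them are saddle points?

E separates as a function of x plus a function of y, so ∇E=0 decouples.
∂E/∂x = 24(x - 4)(x - 3)(x - 1) = 0 at x ∈ {1, 3, 4}; ∂E/∂y = 30y(y - 1)(y + 1)(y + 2) = 0 at y ∈ {-2, -1, 0, 1}.
The Hessian is diagonal: diag(E_xx, E_yy). Second derivatives: E_xx(1)=144, E_xx(3)=-48, E_xx(4)=72; E_yy(-2)=-180, E_yy(-1)=60, E_yy(0)=-60, E_yy(1)=180.
Saddle points occur where the two diagonal entries have opposite signs: (1, -2), (1, 0), (3, -1), (3, 1), (4, -2), (4, 0). Count: 6.

6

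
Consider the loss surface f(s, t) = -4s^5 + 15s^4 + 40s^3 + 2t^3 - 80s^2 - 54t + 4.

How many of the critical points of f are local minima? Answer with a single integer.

f separates as a function of s plus a function of t, so ∇f=0 decouples.
∂f/∂s = -20s(s - 4)(s - 1)(s + 2) = 0 at s ∈ {-2, 0, 1, 4}; ∂f/∂t = 6(t - 3)(t + 3) = 0 at t ∈ {-3, 3}.
The Hessian is diagonal: diag(f_ss, f_tt). Second derivatives: f_ss(-2)=720, f_ss(0)=-160, f_ss(1)=180, f_ss(4)=-1440; f_tt(-3)=-36, f_tt(3)=36.
Local minima occur where both diagonal entries positive: (-2, 3), (1, 3). Count: 2.

2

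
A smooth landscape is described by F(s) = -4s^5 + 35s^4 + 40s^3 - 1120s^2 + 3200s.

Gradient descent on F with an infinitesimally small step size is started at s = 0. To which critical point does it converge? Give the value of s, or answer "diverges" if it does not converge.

F'(s) = -20(s - 5)(s - 4)(s - 2)(s + 4), so F'(0) = 3200.
Gradient descent moves in the -F' direction, i.e. s is decreasing.
The nearest critical point in that direction is s = -4, where F'' = 8640 > 0 (a local minimum). The iterate converges there.

-4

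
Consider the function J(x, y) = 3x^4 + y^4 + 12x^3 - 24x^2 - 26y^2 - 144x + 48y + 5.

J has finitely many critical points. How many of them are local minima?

J separates as a function of x plus a function of y, so ∇J=0 decouples.
∂J/∂x = 12(x - 2)(x + 2)(x + 3) = 0 at x ∈ {-3, -2, 2}; ∂J/∂y = 4(y - 3)(y - 1)(y + 4) = 0 at y ∈ {-4, 1, 3}.
The Hessian is diagonal: diag(J_xx, J_yy). Second derivatives: J_xx(-3)=60, J_xx(-2)=-48, J_xx(2)=240; J_yy(-4)=140, J_yy(1)=-40, J_yy(3)=56.
Local minima occur where both diagonal entries positive: (-3, -4), (-3, 3), (2, -4), (2, 3). Count: 4.

4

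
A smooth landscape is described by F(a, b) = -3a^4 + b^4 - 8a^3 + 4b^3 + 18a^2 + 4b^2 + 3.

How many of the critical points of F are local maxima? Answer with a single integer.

F separates as a function of a plus a function of b, so ∇F=0 decouples.
∂F/∂a = -12a(a - 1)(a + 3) = 0 at a ∈ {-3, 0, 1}; ∂F/∂b = 4b(b + 1)(b + 2) = 0 at b ∈ {-2, -1, 0}.
The Hessian is diagonal: diag(F_aa, F_bb). Second derivatives: F_aa(-3)=-144, F_aa(0)=36, F_aa(1)=-48; F_bb(-2)=8, F_bb(-1)=-4, F_bb(0)=8.
Local maxima occur where both diagonal entries negative: (-3, -1), (1, -1). Count: 2.

2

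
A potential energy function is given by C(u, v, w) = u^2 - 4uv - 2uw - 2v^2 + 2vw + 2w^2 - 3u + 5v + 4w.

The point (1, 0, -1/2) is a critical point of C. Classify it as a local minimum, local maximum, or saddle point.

saddle point

The Hessian is constant: H = [[2, -4, -2], [-4, -4, 2], [-2, 2, 4]].
Leading principal minors: Δ₁ = 2, Δ₂ = -24, Δ₃ = -56.
The minors fit neither the all-positive nor the alternating-sign pattern, so H is indefinite: a saddle point.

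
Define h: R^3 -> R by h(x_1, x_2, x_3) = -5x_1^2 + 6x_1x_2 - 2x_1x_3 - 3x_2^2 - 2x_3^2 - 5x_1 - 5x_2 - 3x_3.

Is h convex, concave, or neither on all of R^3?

h is quadratic, so its Hessian is the constant matrix H = [[-10, 6, -2], [6, -6, 0], [-2, 0, -4]].
Leading principal minors: -10, 24, -72.
Signs alternate −, +, − ⇒ H ≺ 0 ⇒ concave.

concave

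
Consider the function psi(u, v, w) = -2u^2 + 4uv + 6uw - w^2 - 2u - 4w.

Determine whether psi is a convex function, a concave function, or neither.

psi is quadratic, so its Hessian is the constant matrix H = [[-4, 4, 6], [4, 0, 0], [6, 0, -2]].
Leading principal minors: -4, -16, 32.
Neither pattern holds ⇒ H is indefinite ⇒ neither convex nor concave.

neither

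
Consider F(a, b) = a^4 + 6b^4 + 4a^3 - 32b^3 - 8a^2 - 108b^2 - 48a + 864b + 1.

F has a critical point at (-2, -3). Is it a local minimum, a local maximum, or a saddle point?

The mixed partial ∂²F/∂a∂b is 0, so the Hessian at any point is diag(F_aa, F_bb) = diag(4(3a^2 + 6a - 4), 24(3b^2 - 8b - 9)).
At (-2, -3): H = diag(-16, 1008).
The eigenvalues have opposite signs, so H is indefinite: a saddle point.

saddle point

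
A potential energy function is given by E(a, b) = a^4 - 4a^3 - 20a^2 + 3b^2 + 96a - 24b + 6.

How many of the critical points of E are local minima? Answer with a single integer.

E separates as a function of a plus a function of b, so ∇E=0 decouples.
∂E/∂a = 4(a - 4)(a - 2)(a + 3) = 0 at a ∈ {-3, 2, 4}; ∂E/∂b = 6(b - 4) = 0 at b ∈ {4}.
The Hessian is diagonal: diag(E_aa, E_bb). Second derivatives: E_aa(-3)=140, E_aa(2)=-40, E_aa(4)=56; E_bb(4)=6.
Local minima occur where both diagonal entries positive: (-3, 4), (4, 4). Count: 2.

2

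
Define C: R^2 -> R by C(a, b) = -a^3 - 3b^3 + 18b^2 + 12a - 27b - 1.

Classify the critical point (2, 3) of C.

local maximum

The mixed partial ∂²C/∂a∂b is 0, so the Hessian at any point is diag(C_aa, C_bb) = diag(-6a, 18(-b + 2)).
At (2, 3): H = diag(-12, -18).
Both eigenvalues are negative, so H is negative definite: a local maximum.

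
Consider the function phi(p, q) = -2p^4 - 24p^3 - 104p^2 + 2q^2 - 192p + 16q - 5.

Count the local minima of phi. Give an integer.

phi separates as a function of p plus a function of q, so ∇phi=0 decouples.
∂phi/∂p = -8(p + 2)(p + 3)(p + 4) = 0 at p ∈ {-4, -3, -2}; ∂phi/∂q = 4(q + 4) = 0 at q ∈ {-4}.
The Hessian is diagonal: diag(phi_pp, phi_qq). Second derivatives: phi_pp(-4)=-16, phi_pp(-3)=8, phi_pp(-2)=-16; phi_qq(-4)=4.
Local minima occur where both diagonal entries positive: (-3, -4). Count: 1.

1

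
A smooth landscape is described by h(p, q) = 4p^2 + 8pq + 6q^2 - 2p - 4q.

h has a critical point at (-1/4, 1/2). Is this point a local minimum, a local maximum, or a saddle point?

local minimum

The Hessian of h is constant: H = [[8, 8], [8, 12]].
det(H) = 8·12 − 8² = 32.
det(H) > 0 and tr(H) = 20 > 0, so H is positive definite and the point is a local minimum.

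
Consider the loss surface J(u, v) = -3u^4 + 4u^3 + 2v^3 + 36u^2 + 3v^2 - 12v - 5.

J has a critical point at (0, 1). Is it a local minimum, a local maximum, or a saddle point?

The mixed partial ∂²J/∂u∂v is 0, so the Hessian at any point is diag(J_uu, J_vv) = diag(12(-3u^2 + 2u + 6), 6(2v + 1)).
At (0, 1): H = diag(72, 18).
Both eigenvalues are positive, so H is positive definite: a local minimum.

local minimum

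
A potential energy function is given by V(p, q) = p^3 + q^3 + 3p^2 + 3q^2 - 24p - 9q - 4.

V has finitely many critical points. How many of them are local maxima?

1

V separates as a function of p plus a function of q, so ∇V=0 decouples.
∂V/∂p = 3(p - 2)(p + 4) = 0 at p ∈ {-4, 2}; ∂V/∂q = 3(q - 1)(q + 3) = 0 at q ∈ {-3, 1}.
The Hessian is diagonal: diag(V_pp, V_qq). Second derivatives: V_pp(-4)=-18, V_pp(2)=18; V_qq(-3)=-12, V_qq(1)=12.
Local maxima occur where both diagonal entries negative: (-4, -3). Count: 1.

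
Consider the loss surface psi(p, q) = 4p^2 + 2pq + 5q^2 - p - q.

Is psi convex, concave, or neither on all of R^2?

convex

psi is quadratic, so its Hessian is the constant matrix H = [[8, 2], [2, 10]].
det(H) = 76, tr(H) = 18.
det(H) > 0 and tr(H) > 0, so H is positive definite everywhere: convex.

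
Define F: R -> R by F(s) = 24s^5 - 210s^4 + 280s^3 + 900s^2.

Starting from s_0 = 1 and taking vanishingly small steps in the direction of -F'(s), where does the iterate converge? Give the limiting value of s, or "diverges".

0

F'(s) = 120s(s - 5)(s - 3)(s + 1), so F'(1) = 1920.
Gradient descent moves in the -F' direction, i.e. s is decreasing.
The nearest critical point in that direction is s = 0, where F'' = 1800 > 0 (a local minimum). The iterate converges there.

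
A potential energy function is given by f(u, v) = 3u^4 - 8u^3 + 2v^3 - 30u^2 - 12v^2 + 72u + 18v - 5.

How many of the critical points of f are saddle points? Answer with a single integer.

f separates as a function of u plus a function of v, so ∇f=0 decouples.
∂f/∂u = 12(u - 3)(u - 1)(u + 2) = 0 at u ∈ {-2, 1, 3}; ∂f/∂v = 6(v - 3)(v - 1) = 0 at v ∈ {1, 3}.
The Hessian is diagonal: diag(f_uu, f_vv). Second derivatives: f_uu(-2)=180, f_uu(1)=-72, f_uu(3)=120; f_vv(1)=-12, f_vv(3)=12.
Saddle points occur where the two diagonal entries have opposite signs: (-2, 1), (1, 3), (3, 1). Count: 3.

3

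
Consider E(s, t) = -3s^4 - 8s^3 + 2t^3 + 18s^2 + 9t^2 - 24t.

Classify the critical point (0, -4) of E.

saddle point

The mixed partial ∂²E/∂s∂t is 0, so the Hessian at any point is diag(E_ss, E_tt) = diag(12(-3s^2 - 4s + 3), 6(2t + 3)).
At (0, -4): H = diag(36, -30).
The eigenvalues have opposite signs, so H is indefinite: a saddle point.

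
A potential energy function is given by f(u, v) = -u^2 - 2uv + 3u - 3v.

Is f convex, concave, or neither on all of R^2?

neither

f is quadratic, so its Hessian is the constant matrix H = [[-2, -2], [-2, 0]].
det(H) = -4, tr(H) = -2.
det(H) < 0, so H is indefinite: neither convex nor concave.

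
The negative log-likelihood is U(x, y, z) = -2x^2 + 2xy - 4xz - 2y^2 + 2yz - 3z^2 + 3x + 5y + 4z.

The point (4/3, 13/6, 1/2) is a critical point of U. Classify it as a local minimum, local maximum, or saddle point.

local maximum

The Hessian is constant: H = [[-4, 2, -4], [2, -4, 2], [-4, 2, -6]].
Leading principal minors: Δ₁ = -4, Δ₂ = 12, Δ₃ = -24.
The minors alternate sign starting negative (−, +, −), so H is negative definite: a local maximum.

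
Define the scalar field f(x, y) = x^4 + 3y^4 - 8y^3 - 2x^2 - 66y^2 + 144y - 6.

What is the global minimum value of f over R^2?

f(x,y) separates as P(x) + Q(y) − 6, so its minimum is min P + min Q − 6.
P'(x) = 4x(x - 1)(x + 1) vanishes at x ∈ {-1, 0, 1}; Q'(y) = 12(y - 4)(y - 1)(y + 3) vanishes at y ∈ {-3, 1, 4}.
Local minima of P (where P''>0): P(-1)=-1, P(1)=-1. Local minima of Q: Q(-3)=-567, Q(4)=-224.
So the global minimum of f is P(-1) + Q(-3) − 6 = -1 − 567 − 6 = -574, attained at (-1, -3).

-574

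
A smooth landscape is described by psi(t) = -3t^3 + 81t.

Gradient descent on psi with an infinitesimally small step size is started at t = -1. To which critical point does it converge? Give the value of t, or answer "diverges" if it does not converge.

-3

psi'(t) = -9(t - 3)(t + 3), so psi'(-1) = 72.
Gradient descent moves in the -psi' direction, i.e. t is decreasing.
The nearest critical point in that direction is t = -3, where psi'' = 54 > 0 (a local minimum). The iterate converges there.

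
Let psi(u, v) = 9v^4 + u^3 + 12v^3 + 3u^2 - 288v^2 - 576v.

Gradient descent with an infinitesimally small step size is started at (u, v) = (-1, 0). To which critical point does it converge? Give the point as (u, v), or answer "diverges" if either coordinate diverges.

(0, 4)

psi is separable, so gradient descent decouples: u follows -∂psi/∂u, v follows -∂psi/∂v.
∂psi/∂u = 3u(u + 2); at u=-1 this is -3, so u increases.
∂psi/∂v = 36(v - 4)(v + 1)(v + 4); at v=0 this is -576, so v increases.
u converges to its nearest critical value 0 (a local min of the u-part); v converges to 4. The iterate converges to (0, 4).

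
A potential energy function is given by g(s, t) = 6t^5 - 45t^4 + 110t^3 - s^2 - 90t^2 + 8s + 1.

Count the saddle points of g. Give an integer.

g separates as a function of s plus a function of t, so ∇g=0 decouples.
∂g/∂s = -2(s - 4) = 0 at s ∈ {4}; ∂g/∂t = 30t(t - 3)(t - 2)(t - 1) = 0 at t ∈ {0, 1, 2, 3}.
The Hessian is diagonal: diag(g_ss, g_tt). Second derivatives: g_ss(4)=-2; g_tt(0)=-180, g_tt(1)=60, g_tt(2)=-60, g_tt(3)=180.
Saddle points occur where the two diagonal entries have opposite signs: (4, 1), (4, 3). Count: 2.

2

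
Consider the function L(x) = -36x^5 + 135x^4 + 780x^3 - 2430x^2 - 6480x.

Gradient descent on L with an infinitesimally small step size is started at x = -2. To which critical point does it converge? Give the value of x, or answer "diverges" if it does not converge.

L'(x) = -180(x - 4)(x - 3)(x + 1)(x + 3), so L'(-2) = 5400.
Gradient descent moves in the -L' direction, i.e. x is decreasing.
The nearest critical point in that direction is x = -3, where L'' = 15120 > 0 (a local minimum). The iterate converges there.

-3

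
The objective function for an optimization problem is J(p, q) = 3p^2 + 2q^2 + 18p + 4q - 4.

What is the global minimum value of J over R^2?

-33

J(p,q) separates as A(p) + B(q) − 4, so its minimum is min A + min B − 4.
A'(p) = 6p + 18 vanishes at p ∈ {-3}; B'(q) = 4q + 4 vanishes at q ∈ {-1}.
Local minima of A (where A''>0): A(-3)=-27. Local minima of B: B(-1)=-2.
So the global minimum of J is A(-3) + B(-1) − 4 = -27 − 2 − 4 = -33, attained at (-3, -1).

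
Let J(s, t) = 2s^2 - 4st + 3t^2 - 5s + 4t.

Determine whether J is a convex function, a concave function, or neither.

convex

J is quadratic, so its Hessian is the constant matrix H = [[4, -4], [-4, 6]].
det(H) = 8, tr(H) = 10.
det(H) > 0 and tr(H) > 0, so H is positive definite everywhere: convex.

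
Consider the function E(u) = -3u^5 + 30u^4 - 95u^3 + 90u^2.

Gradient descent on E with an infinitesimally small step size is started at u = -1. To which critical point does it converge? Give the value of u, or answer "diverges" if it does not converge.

E'(u) = -15u(u - 4)(u - 3)(u - 1), so E'(-1) = -600.
Gradient descent moves in the -E' direction, i.e. u is increasing.
The nearest critical point in that direction is u = 0, where E'' = 180 > 0 (a local minimum). The iterate converges there.

0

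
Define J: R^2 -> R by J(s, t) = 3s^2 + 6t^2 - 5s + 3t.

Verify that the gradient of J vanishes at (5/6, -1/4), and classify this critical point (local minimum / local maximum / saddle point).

∇J = (6s - 5, 12t + 3); substituting (5/6, -1/4) gives ∇J = (0, 0), so (5/6, -1/4) is indeed a critical point.
The Hessian of J is constant: H = [[6, 0], [0, 12]].
det(H) = 6·12 − 0² = 72.
det(H) > 0 and tr(H) = 18 > 0, so H is positive definite and the point is a local minimum.

local minimum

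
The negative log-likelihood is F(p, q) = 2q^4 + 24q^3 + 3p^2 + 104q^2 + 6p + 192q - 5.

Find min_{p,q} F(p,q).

-136

F(p,q) separates as A(p) + B(q) − 5, so its minimum is min A + min B − 5.
A'(p) = 6p + 6 vanishes at p ∈ {-1}; B'(q) = 8(q + 2)(q + 3)(q + 4) vanishes at q ∈ {-4, -3, -2}.
Local minima of A (where A''>0): A(-1)=-3. Local minima of B: B(-4)=-128, B(-2)=-128.
So the global minimum of F is A(-1) + B(-4) − 5 = -3 − 128 − 5 = -136, attained at (-1, -4).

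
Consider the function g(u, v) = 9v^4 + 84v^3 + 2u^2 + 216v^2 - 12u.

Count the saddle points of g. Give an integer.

1

g separates as a function of u plus a function of v, so ∇g=0 decouples.
∂g/∂u = 4(u - 3) = 0 at u ∈ {3}; ∂g/∂v = 36v(v + 3)(v + 4) = 0 at v ∈ {-4, -3, 0}.
The Hessian is diagonal: diag(g_uu, g_vv). Second derivatives: g_uu(3)=4; g_vv(-4)=144, g_vv(-3)=-108, g_vv(0)=432.
Saddle points occur where the two diagonal entries have opposite signs: (3, -3). Count: 1.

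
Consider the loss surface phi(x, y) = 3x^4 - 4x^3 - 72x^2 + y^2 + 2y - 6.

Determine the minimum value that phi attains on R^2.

-647

phi(x,y) separates as P(x) + Q(y) − 6, so its minimum is min P + min Q − 6.
P'(x) = 12x(x - 4)(x + 3) vanishes at x ∈ {-3, 0, 4}; Q'(y) = 2y + 2 vanishes at y ∈ {-1}.
Local minima of P (where P''>0): P(-3)=-297, P(4)=-640. Local minima of Q: Q(-1)=-1.
So the global minimum of phi is P(4) + Q(-1) − 6 = -640 − 1 − 6 = -647, attained at (4, -1).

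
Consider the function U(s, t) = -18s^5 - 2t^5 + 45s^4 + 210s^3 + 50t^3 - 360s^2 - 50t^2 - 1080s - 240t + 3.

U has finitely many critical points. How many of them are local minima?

4

U separates as a function of s plus a function of t, so ∇U=0 decouples.
∂U/∂s = -90(s - 3)(s - 2)(s + 1)(s + 2) = 0 at s ∈ {-2, -1, 2, 3}; ∂U/∂t = -10(t - 3)(t - 2)(t + 1)(t + 4) = 0 at t ∈ {-4, -1, 2, 3}.
The Hessian is diagonal: diag(U_ss, U_tt). Second derivatives: U_ss(-2)=1800, U_ss(-1)=-1080, U_ss(2)=1080, U_ss(3)=-1800; U_tt(-4)=1260, U_tt(-1)=-360, U_tt(2)=180, U_tt(3)=-280.
Local minima occur where both diagonal entries positive: (-2, -4), (-2, 2), (2, -4), (2, 2). Count: 4.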